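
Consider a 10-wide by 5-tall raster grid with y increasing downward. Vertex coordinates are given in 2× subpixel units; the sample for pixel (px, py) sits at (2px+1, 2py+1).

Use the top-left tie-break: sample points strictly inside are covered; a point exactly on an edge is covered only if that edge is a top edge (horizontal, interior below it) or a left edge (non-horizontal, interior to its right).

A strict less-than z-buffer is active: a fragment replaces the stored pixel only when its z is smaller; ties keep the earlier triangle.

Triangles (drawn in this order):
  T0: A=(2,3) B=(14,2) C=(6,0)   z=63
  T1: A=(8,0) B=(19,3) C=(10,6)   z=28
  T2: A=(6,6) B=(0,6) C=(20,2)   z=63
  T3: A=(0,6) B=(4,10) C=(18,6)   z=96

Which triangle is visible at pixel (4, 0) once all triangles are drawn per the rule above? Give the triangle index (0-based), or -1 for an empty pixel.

T0:
  2·area = 32  (B↔C swapped to make it positive)
  edge (2, 3)→(6, 0): d=(4,-3) top-left  bias=+0
  edge (6, 0)→(14, 2): d=(8,2) right/bottom  bias=-1
  edge (14, 2)→(2, 3): d=(-12,1) right/bottom  bias=-1
    (2,0)@(5, 1): e=[1,10,21] → X
    (3,0)@(7, 1): e=[7,6,19] → X
    (4,0)@(9, 1): e=[13,2,17] → X
    (5,0)@(11, 1): e=[19,-2,15] → .
    (2,1)@(5, 3): e=[9,26,-3] → .
    (3,1)@(7, 3): e=[15,22,-5] → .
    (4,1)@(9, 3): e=[21,18,-7] → .
  covered (3 px):
    . . X X X . . . . .
    . . . . . . . . . .
    . . . . . . . . . .
    . . . . . . . . . .
    . . . . . . . . . .
T1:
  2·area = 60
  edge (8, 0)→(19, 3): d=(11,3) right/bottom  bias=-1
  edge (19, 3)→(10, 6): d=(-9,3) right/bottom  bias=-1
  edge (10, 6)→(8, 0): d=(-2,-6) top-left  bias=+0
    (4,0)@(9, 1): e=[8,48,4] → X
    (5,0)@(11, 1): e=[2,42,16] → X
    (6,0)@(13, 1): e=[-4,36,28] → .
    (4,1)@(9, 3): e=[30,30,0] → X  [on edge]
    (6,1)@(13, 3): e=[18,18,24] → X
    (7,1)@(15, 3): e=[12,12,36] → X
    (8,1)@(17, 3): e=[6,6,48] → X
    (9,1)@(19, 3): e=[0,0,60] → .  [on edge]
    (4,2)@(9, 5): e=[52,12,-4] → .
    (5,2)@(11, 5): e=[46,6,8] → X
    (6,2)@(13, 5): e=[40,0,20] → .  [on edge]
    (7,2)@(15, 5): e=[34,-6,32] → .
    (3,3)@(7, 7): e=[80,0,-20] → .  [on edge]
    (0,4)@(1, 9): e=[120,0,-60] → .  [on edge]
    (5,4)@(11, 9): e=[90,-30,0] → .  [on edge]
  covered (8 px):
    . . . . X X . . . .
    . . . . X X X X X .
    . . . . . X . . . .
    . . . . . . . . . .
    . . . . . . . . . .
T2:
  2·area = 24
  edge (6, 6)→(0, 6): d=(-6,0) right/bottom  bias=-1
  edge (0, 6)→(20, 2): d=(20,-4) top-left  bias=+0
  edge (20, 2)→(6, 6): d=(-14,4) right/bottom  bias=-1
    (7,1)@(15, 3): e=[18,0,6] → X  [on edge]
    (8,1)@(17, 3): e=[18,8,-2] → .
    (2,2)@(5, 5): e=[6,0,18] → X  [on edge]
    (3,2)@(7, 5): e=[6,8,10] → X
    (4,2)@(9, 5): e=[6,16,2] → X
    (5,2)@(11, 5): e=[6,24,-6] → .
    (7,2)@(15, 5): e=[6,40,-22] → .
    (2,3)@(5, 7): e=[-6,40,-10] → .
    (3,3)@(7, 7): e=[-6,48,-18] → .
    (4,3)@(9, 7): e=[-6,56,-26] → .
  covered (4 px):
    . . . . . . . . . .
    . . . . . . . X . .
    . . X X X . . . . .
    . . . . . . . . . .
    . . . . . . . . . .
T3:
  2·area = 72  (B↔C swapped to make it positive)
  edge (0, 6)→(18, 6): d=(18,0) top-left  bias=+0
  edge (18, 6)→(4, 10): d=(-14,4) right/bottom  bias=-1
  edge (4, 10)→(0, 6): d=(-4,-4) top-left  bias=+0
    (0,3)@(1, 7): e=[18,54,0] → X  [on edge]
    (1,3)@(3, 7): e=[18,46,8] → X
    (2,3)@(5, 7): e=[18,38,16] → X
    (3,3)@(7, 7): e=[18,30,24] → X
    (4,3)@(9, 7): e=[18,22,32] → X
    (5,3)@(11, 7): e=[18,14,40] → X
    (6,3)@(13, 7): e=[18,6,48] → X
    (7,3)@(15, 7): e=[18,-2,56] → .
    (0,4)@(1, 9): e=[54,26,-8] → .
    (1,4)@(3, 9): e=[54,18,0] → X  [on edge]
    (4,4)@(9, 9): e=[54,-6,24] → .
    (5,4)@(11, 9): e=[54,-14,32] → .
  covered (10 px):
    . . . . . . . . . .
    . . . . . . . . . .
    . . . . . . . . . .
    X X X X X X X . . .
    . X X X . . . . . .

Z-buffer (winner per pixel, '.' = empty):
  . . 0 0 1 1 . . . .
  . . . . 1 1 1 1 1 .
  . . 2 2 2 1 . . . .
  3 3 3 3 3 3 3 . . .
  . 3 3 3 . . . . . .

Final: 1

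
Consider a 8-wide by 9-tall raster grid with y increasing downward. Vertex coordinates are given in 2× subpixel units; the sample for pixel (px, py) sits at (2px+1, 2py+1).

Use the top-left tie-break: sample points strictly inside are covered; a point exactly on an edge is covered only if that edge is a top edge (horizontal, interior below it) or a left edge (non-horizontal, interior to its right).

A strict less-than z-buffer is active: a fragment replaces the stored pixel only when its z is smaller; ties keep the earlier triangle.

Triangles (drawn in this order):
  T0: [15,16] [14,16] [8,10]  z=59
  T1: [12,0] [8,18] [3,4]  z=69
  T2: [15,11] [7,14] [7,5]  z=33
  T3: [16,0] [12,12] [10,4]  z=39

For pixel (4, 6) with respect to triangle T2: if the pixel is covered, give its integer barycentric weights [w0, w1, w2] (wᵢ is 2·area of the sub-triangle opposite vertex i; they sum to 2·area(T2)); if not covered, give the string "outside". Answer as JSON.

T0:
  2·area = 6
  edge (15, 16)→(14, 16): d=(-1,0) right/bottom  bias=-1
  edge (14, 16)→(8, 10): d=(-6,-6) top-left  bias=+0
  edge (8, 10)→(15, 16): d=(7,6) right/bottom  bias=-1
    (0,1)@(1, 3): e=[13,0,-7] → ·  [on edge]
    (1,2)@(3, 5): e=[11,0,-5] → ·  [on edge]
    (2,3)@(5, 7): e=[9,0,-3] → ·  [on edge]
    (3,4)@(7, 9): e=[7,0,-1] → ·  [on edge]
    (4,5)@(9, 11): e=[5,0,1] → #  [on edge]
    (5,5)@(11, 11): e=[5,12,-11] → ·
    (4,6)@(9, 13): e=[3,-12,15] → ·
    (5,6)@(11, 13): e=[3,0,3] → #  [on edge]
    (6,6)@(13, 13): e=[3,12,-9] → ·
    (5,7)@(11, 15): e=[1,-12,17] → ·
    (6,7)@(13, 15): e=[1,0,5] → #  [on edge]
    (7,7)@(15, 15): e=[1,12,-7] → ·
    (7,8)@(15, 17): e=[-1,0,7] → ·  [on edge]
  covered (3 px):
    · · · · · · · ·
    · · · · · · · ·
    · · · · · · · ·
    · · · · · · · ·
    · · · · · · · ·
    · · · · # · · ·
    · · · · · # · ·
    · · · · · · # ·
    · · · · · · · ·
T1:
  2·area = 146
  edge (12, 0)→(8, 18): d=(-4,18) right/bottom  bias=-1
  edge (8, 18)→(3, 4): d=(-5,-14) top-left  bias=+0
  edge (3, 4)→(12, 0): d=(9,-4) top-left  bias=+0
    (5,0)@(11, 1): e=[14,127,5] → #
    (6,0)@(13, 1): e=[-22,155,13] → ·
    (3,1)@(7, 3): e=[78,61,7] → #
    (4,1)@(9, 3): e=[42,89,15] → #
    (6,1)@(13, 3): e=[-30,145,31] → ·
    (2,2)@(5, 5): e=[106,23,17] → #
    (5,2)@(11, 5): e=[-2,107,41] → ·
    (2,3)@(5, 7): e=[98,13,35] → #
    (5,3)@(11, 7): e=[-10,97,59] → ·
    (2,4)@(5, 9): e=[90,3,53] → #
    (5,4)@(11, 9): e=[-18,87,77] → ·
    (2,5)@(5, 11): e=[82,-7,71] → ·
  covered (18 px):
    · · · · · # · ·
    · · · # # # · ·
    · · # # # · · ·
    · · # # # · · ·
    · · # # # · · ·
    · · · # # · · ·
    · · · # # · · ·
    · · · # · · · ·
    · · · · · · · ·
T2:
  2·area = 72
  edge (15, 11)→(7, 14): d=(-8,3) right/bottom  bias=-1
  edge (7, 14)→(7, 5): d=(0,-9) top-left  bias=+0
  edge (7, 5)→(15, 11): d=(8,6) right/bottom  bias=-1
    (3,0)@(7, 1): e=[104,0,-32] → ·  [on edge]
    (3,1)@(7, 3): e=[88,0,-16] → ·  [on edge]
    (3,2)@(7, 5): e=[72,0,0] → ·  [on edge]
    (3,3)@(7, 7): e=[56,0,16] → #  [on edge]
    (4,3)@(9, 7): e=[50,18,4] → #
    (5,3)@(11, 7): e=[44,36,-8] → ·
    (3,4)@(7, 9): e=[40,0,32] → #  [on edge]
    (5,4)@(11, 9): e=[28,36,8] → #
    (6,4)@(13, 9): e=[22,54,-4] → ·
    (3,5)@(7, 11): e=[24,0,48] → #  [on edge]
    (6,5)@(13, 11): e=[6,54,12] → #
    (7,5)@(15, 11): e=[0,72,0] → ·  [on edge]
    (3,6)@(7, 13): e=[8,0,64] → #  [on edge]
    (3,7)@(7, 15): e=[-8,0,80] → ·  [on edge]
    (3,8)@(7, 17): e=[-24,0,96] → ·  [on edge]
  covered (11 px):
    · · · · · · · ·
    · · · · · · · ·
    · · · · · · · ·
    · · · # # · · ·
    · · · # # # · ·
    · · · # # # # ·
    · · · # # · · ·
    · · · · · · · ·
    · · · · · · · ·
T3:
  2·area = 56
  edge (16, 0)→(12, 12): d=(-4,12) right/bottom  bias=-1
  edge (12, 12)→(10, 4): d=(-2,-8) top-left  bias=+0
  edge (10, 4)→(16, 0): d=(6,-4) top-left  bias=+0
    (7,0)@(15, 1): e=[8,46,2] → #
    (6,1)@(13, 3): e=[24,26,6] → #
    (7,1)@(15, 3): e=[0,42,14] → ·  [on edge]
    (5,2)@(11, 5): e=[40,6,10] → #
    (7,2)@(15, 5): e=[-8,38,26] → ·
    (5,3)@(11, 7): e=[32,2,22] → #
    (7,3)@(15, 7): e=[-16,34,38] → ·
    (5,4)@(11, 9): e=[24,-2,34] → ·
    (6,4)@(13, 9): e=[0,14,42] → ·  [on edge]
    (5,7)@(11, 15): e=[0,-14,70] → ·  [on edge]
  covered (6 px):
    · · · · · · · #
    · · · · · · # ·
    · · · · · # # ·
    · · · · · # # ·
    · · · · · · · ·
    · · · · · · · ·
    · · · · · · · ·
    · · · · · · · ·
    · · · · · · · ·

Final: [18,52,2]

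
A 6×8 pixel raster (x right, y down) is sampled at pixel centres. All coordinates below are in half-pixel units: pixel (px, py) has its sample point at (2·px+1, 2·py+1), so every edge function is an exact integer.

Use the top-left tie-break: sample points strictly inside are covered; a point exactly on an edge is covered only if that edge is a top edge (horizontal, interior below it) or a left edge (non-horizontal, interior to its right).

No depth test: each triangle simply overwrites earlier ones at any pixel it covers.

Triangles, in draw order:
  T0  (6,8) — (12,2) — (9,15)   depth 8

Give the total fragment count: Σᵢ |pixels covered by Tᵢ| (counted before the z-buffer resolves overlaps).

T0:
  2·area = 60
  edge (6, 8)→(12, 2): d=(6,-6) top-left  bias=+0
  edge (12, 2)→(9, 15): d=(-3,13) right/bottom  bias=-1
  edge (9, 15)→(6, 8): d=(-3,-7) top-left  bias=+0
    (1,0)@(3, 1): e=[-60,120,0] → ·  [on edge]
    (5,1)@(11, 3): e=[0,10,50] → #  [on edge]
    (4,2)@(9, 5): e=[0,30,30] → #  [on edge]
    (3,3)@(7, 7): e=[0,50,10] → #  [on edge]
    (5,3)@(11, 7): e=[24,-2,38] → ·
    (2,4)@(5, 9): e=[0,70,-10] → ·  [on edge]
    (3,4)@(7, 9): e=[12,44,4] → #
    (5,4)@(11, 9): e=[36,-8,32] → ·
    (1,5)@(3, 11): e=[0,90,-30] → ·  [on edge]
    (3,5)@(7, 11): e=[24,38,-2] → ·
    (4,5)@(9, 11): e=[36,12,12] → #
    (5,5)@(11, 11): e=[48,-14,26] → ·
    (0,6)@(1, 13): e=[0,110,-50] → ·  [on edge]
    (4,7)@(9, 15): e=[60,0,0] → ·  [on edge]
  covered (9 px):
    · · · · · ·
    · · · · · #
    · · · · # #
    · · · # # ·
    · · · # # ·
    · · · · # ·
    · · · · # ·
    · · · · · ·

Final: 9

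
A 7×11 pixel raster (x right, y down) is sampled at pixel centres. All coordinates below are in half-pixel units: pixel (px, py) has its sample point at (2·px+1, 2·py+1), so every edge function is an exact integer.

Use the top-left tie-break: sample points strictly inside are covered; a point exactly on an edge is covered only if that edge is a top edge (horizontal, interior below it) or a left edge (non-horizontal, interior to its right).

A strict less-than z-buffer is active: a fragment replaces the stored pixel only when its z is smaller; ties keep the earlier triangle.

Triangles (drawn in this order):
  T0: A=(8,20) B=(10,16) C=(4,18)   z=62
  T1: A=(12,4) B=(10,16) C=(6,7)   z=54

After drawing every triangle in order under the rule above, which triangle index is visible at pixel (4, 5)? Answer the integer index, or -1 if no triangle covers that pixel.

T0:
  2·area = 20  (B↔C swapped to make it positive)
  edge (8, 20)→(4, 18): d=(-4,-2) top-left  bias=+0
  edge (4, 18)→(10, 16): d=(6,-2) top-left  bias=+0
  edge (10, 16)→(8, 20): d=(-2,4) right/bottom  bias=-1
    (6,7)@(13, 15): e=[30,0,-10] → .  [on edge]
    (3,8)@(7, 17): e=[10,0,10] → X  [on edge]
    (4,8)@(9, 17): e=[14,4,2] → X
    (5,8)@(11, 17): e=[18,8,-6] → .
    (0,9)@(1, 19): e=[-10,0,30] → .  [on edge]
    (3,9)@(7, 19): e=[2,12,6] → X
    (4,9)@(9, 19): e=[6,16,-2] → .
    (3,10)@(7, 21): e=[-6,24,2] → .
  covered (3 px):
    . . . . . . .
    . . . . . . .
    . . . . . . .
    . . . . . . .
    . . . . . . .
    . . . . . . .
    . . . . . . .
    . . . . . . .
    . . . X X . .
    . . . X . . .
    . . . . . . .
T1:
  2·area = 66
  edge (12, 4)→(10, 16): d=(-2,12) right/bottom  bias=-1
  edge (10, 16)→(6, 7): d=(-4,-9) top-left  bias=+0
  edge (6, 7)→(12, 4): d=(6,-3) top-left  bias=+0
    (5,2)@(11, 5): e=[10,53,3] → X
    (6,2)@(13, 5): e=[-14,71,9] → .
    (3,3)@(7, 7): e=[54,9,3] → X
    (4,3)@(9, 7): e=[30,27,9] → X
    (6,3)@(13, 7): e=[-18,63,21] → .
    (3,4)@(7, 9): e=[50,1,15] → X
    (6,4)@(13, 9): e=[-22,55,33] → .
    (3,5)@(7, 11): e=[46,-7,27] → .
    (4,5)@(9, 11): e=[22,11,33] → X
    (5,5)@(11, 11): e=[-2,29,39] → .
    (4,6)@(9, 13): e=[18,3,45] → X
    (5,6)@(11, 13): e=[-6,21,51] → .
  covered (9 px):
    . . . . . . .
    . . . . . . .
    . . . . . X .
    . . . X X X .
    . . . X X X .
    . . . . X . .
    . . . . X . .
    . . . . . . .
    . . . . . . .
    . . . . . . .
    . . . . . . .

Z-buffer (winner per pixel, '.' = empty):
  . . . . . . .
  . . . . . . .
  . . . . . 1 .
  . . . 1 1 1 .
  . . . 1 1 1 .
  . . . . 1 . .
  . . . . 1 . .
  . . . . . . .
  . . . 0 0 . .
  . . . 0 . . .
  . . . . . . .

Final: 1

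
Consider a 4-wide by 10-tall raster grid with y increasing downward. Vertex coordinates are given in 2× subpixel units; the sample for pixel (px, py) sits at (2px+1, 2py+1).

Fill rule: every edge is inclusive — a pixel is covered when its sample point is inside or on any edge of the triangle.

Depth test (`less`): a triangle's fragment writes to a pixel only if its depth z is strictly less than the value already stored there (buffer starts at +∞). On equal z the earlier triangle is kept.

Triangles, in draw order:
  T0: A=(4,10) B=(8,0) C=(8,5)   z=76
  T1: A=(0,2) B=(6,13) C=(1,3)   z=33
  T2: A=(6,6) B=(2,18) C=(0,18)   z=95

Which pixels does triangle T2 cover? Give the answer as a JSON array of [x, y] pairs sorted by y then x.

T0:
  2·area = 20
  edge (4, 10)→(8, 0): d=(4,-10) inclusive
  edge (8, 0)→(8, 5): d=(0,5) inclusive
  edge (8, 5)→(4, 10): d=(-4,5) inclusive
    (3,1)@(7, 3): e=[2,5,13] → █
    (3,2)@(7, 5): e=[10,5,5] → █
    (3,3)@(7, 7): e=[18,5,-3] → ·
  covered (2 px):
    · · · ·
    · · · █
    · · · █
    · · · ·
    · · · ·
    · · · ·
    · · · ·
    · · · ·
    · · · ·
    · · · ·
T1:
  2·area = 5  (B↔C swapped to make it positive)
  edge (0, 2)→(1, 3): d=(1,1) inclusive
  edge (1, 3)→(6, 13): d=(5,10) inclusive
  edge (6, 13)→(0, 2): d=(-6,-11) inclusive
    (0,1)@(1, 3): e=[0,0,5] → █  [on edge]
    (1,1)@(3, 3): e=[-2,-20,27] → ·
    (0,2)@(1, 5): e=[2,10,-7] → ·
    (1,2)@(3, 5): e=[0,-10,15] → ·  [on edge]
    (1,3)@(3, 7): e=[2,0,3] → █  [on edge]
    (2,3)@(5, 7): e=[0,-20,25] → ·  [on edge]
    (1,4)@(3, 9): e=[4,10,-9] → ·
    (3,4)@(7, 9): e=[0,-30,35] → ·  [on edge]
    (2,5)@(5, 11): e=[4,0,1] → █  [on edge]
    (3,5)@(7, 11): e=[2,-20,23] → ·
    (2,6)@(5, 13): e=[6,10,-11] → ·
    (3,7)@(7, 15): e=[6,0,-1] → ·  [on edge]
  covered (3 px):
    · · · ·
    █ · · ·
    · · · ·
    · █ · ·
    · · · ·
    · · █ ·
    · · · ·
    · · · ·
    · · · ·
    · · · ·
T2:
  2·area = 24
  edge (6, 6)→(2, 18): d=(-4,12) inclusive
  edge (2, 18)→(0, 18): d=(-2,0) inclusive
  edge (0, 18)→(6, 6): d=(6,-12) inclusive
    (3,1)@(7, 3): e=[0,30,-6] → ·  [on edge]
    (2,4)@(5, 9): e=[0,18,6] → █  [on edge]
    (3,4)@(7, 9): e=[-24,18,30] → ·
    (2,5)@(5, 11): e=[-8,14,18] → ·
    (1,6)@(3, 13): e=[8,10,6] → █
    (2,6)@(5, 13): e=[-16,10,30] → ·
    (1,7)@(3, 15): e=[0,6,18] → █  [on edge]
    (2,7)@(5, 15): e=[-24,6,42] → ·
    (0,8)@(1, 17): e=[16,2,6] → █
    (1,8)@(3, 17): e=[-8,2,30] → ·
    (0,9)@(1, 19): e=[8,-2,18] → ·
  covered (4 px):
    · · · ·
    · · · ·
    · · · ·
    · · · ·
    · · █ ·
    · · · ·
    · █ · ·
    · █ · ·
    █ · · ·
    · · · ·

Final: [[2,4],[1,6],[1,7],[0,8]]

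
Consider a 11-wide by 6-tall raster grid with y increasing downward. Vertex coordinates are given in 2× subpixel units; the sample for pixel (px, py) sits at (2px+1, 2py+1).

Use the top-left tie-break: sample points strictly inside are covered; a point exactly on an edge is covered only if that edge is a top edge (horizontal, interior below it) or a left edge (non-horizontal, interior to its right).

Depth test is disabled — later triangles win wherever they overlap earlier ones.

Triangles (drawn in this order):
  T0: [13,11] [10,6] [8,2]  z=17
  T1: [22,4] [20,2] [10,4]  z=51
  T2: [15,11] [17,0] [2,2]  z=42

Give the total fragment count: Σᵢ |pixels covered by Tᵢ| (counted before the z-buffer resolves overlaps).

T0:
  2·area = 2
  edge (13, 11)→(10, 6): d=(-3,-5) top-left  bias=+0
  edge (10, 6)→(8, 2): d=(-2,-4) top-left  bias=+0
  edge (8, 2)→(13, 11): d=(5,9) right/bottom  bias=-1
    (3,0)@(7, 1): e=[0,-2,4] → ·  [on edge]
    (6,5)@(13, 11): e=[0,2,0] → ·  [on edge]
  covered (0 px):
    · · · · · · · · · · ·
    · · · · · · · · · · ·
    · · · · · · · · · · ·
    · · · · · · · · · · ·
    · · · · · · · · · · ·
    · · · · · · · · · · ·
T1:
  2·area = 24  (B↔C swapped to make it positive)
  edge (22, 4)→(10, 4): d=(-12,0) right/bottom  bias=-1
  edge (10, 4)→(20, 2): d=(10,-2) top-left  bias=+0
  edge (20, 2)→(22, 4): d=(2,2) right/bottom  bias=-1
    (9,0)@(19, 1): e=[36,-12,0] → ·  [on edge]
    (7,1)@(15, 3): e=[12,0,12] → █  [on edge]
    (8,1)@(17, 3): e=[12,4,8] → █
    (9,1)@(19, 3): e=[12,8,4] → █
    (10,1)@(21, 3): e=[12,12,0] → ·  [on edge]
    (2,2)@(5, 5): e=[-12,0,36] → ·  [on edge]
    (7,2)@(15, 5): e=[-12,20,16] → ·
    (8,2)@(17, 5): e=[-12,24,12] → ·
    (9,2)@(19, 5): e=[-12,28,8] → ·
  covered (3 px):
    · · · · · · · · · · ·
    · · · · · · · █ █ █ ·
    · · · · · · · · · · ·
    · · · · · · · · · · ·
    · · · · · · · · · · ·
    · · · · · · · · · · ·
T2:
  2·area = 161  (B↔C swapped to make it positive)
  edge (15, 11)→(2, 2): d=(-13,-9) top-left  bias=+0
  edge (2, 2)→(17, 0): d=(15,-2) top-left  bias=+0
  edge (17, 0)→(15, 11): d=(-2,11) right/bottom  bias=-1
    (5,0)@(11, 1): e=[94,3,64] → █
    (6,0)@(13, 1): e=[112,7,42] → █
    (7,0)@(15, 1): e=[130,11,20] → █
    (8,0)@(17, 1): e=[148,15,-2] → ·
    (2,1)@(5, 3): e=[14,21,126] → █
    (3,1)@(7, 3): e=[32,25,104] → █
    (4,1)@(9, 3): e=[50,29,82] → █
    (8,1)@(17, 3): e=[122,45,-6] → ·
    (2,2)@(5, 5): e=[-12,51,122] → ·
    (3,2)@(7, 5): e=[6,55,100] → █
    (8,2)@(17, 5): e=[96,75,-10] → ·
    (3,3)@(7, 7): e=[-20,85,96] → ·
    (7,5)@(15, 11): e=[0,161,0] → ·  [on edge]
  covered (19 px):
    · · · · · █ █ █ · · ·
    · · █ █ █ █ █ █ · · ·
    · · · █ █ █ █ █ · · ·
    · · · · · █ █ █ · · ·
    · · · · · · █ █ · · ·
    · · · · · · · · · · ·

Final: 22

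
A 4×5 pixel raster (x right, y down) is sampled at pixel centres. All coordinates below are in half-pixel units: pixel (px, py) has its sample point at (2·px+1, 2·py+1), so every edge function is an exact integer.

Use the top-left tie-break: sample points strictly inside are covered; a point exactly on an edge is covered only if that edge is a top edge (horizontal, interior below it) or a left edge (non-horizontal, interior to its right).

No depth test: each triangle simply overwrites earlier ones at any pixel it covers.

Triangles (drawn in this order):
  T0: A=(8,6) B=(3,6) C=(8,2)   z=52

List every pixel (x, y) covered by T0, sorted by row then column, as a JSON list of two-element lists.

T0:
  2·area = 20
  edge (8, 6)→(3, 6): d=(-5,0) right/bottom  bias=-1
  edge (3, 6)→(8, 2): d=(5,-4) top-left  bias=+0
  edge (8, 2)→(8, 6): d=(0,4) right/bottom  bias=-1
    (3,1)@(7, 3): e=[15,1,4] → X
    (2,2)@(5, 5): e=[5,3,12] → X
    (2,3)@(5, 7): e=[-5,13,12] → .
    (3,3)@(7, 7): e=[-5,21,4] → .
  covered (3 px):
    . . . .
    . . . X
    . . X X
    . . . .
    . . . .

Answer: [[3,1],[2,2],[3,2]]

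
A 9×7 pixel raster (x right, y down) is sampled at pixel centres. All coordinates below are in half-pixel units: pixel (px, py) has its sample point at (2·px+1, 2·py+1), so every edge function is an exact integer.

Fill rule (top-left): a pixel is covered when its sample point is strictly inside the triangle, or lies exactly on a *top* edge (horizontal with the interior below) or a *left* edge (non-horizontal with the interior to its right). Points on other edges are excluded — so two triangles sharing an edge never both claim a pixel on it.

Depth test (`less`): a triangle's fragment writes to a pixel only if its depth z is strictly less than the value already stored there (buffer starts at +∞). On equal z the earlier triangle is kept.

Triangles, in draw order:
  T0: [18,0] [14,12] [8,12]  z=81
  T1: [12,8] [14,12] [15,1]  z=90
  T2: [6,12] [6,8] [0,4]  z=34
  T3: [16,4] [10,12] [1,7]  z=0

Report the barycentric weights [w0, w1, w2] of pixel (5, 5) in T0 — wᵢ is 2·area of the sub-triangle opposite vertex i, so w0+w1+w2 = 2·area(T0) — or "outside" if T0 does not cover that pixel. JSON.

T0:
  2·area = 72
  edge (18, 0)→(14, 12): d=(-4,12) right/bottom  bias=-1
  edge (14, 12)→(8, 12): d=(-6,0) right/bottom  bias=-1
  edge (8, 12)→(18, 0): d=(10,-12) top-left  bias=+0
    (8,1)@(17, 3): e=[0,54,18] → ·  [on edge]
    (7,2)@(15, 5): e=[16,42,14] → █
    (8,2)@(17, 5): e=[-8,42,38] → ·
    (6,3)@(13, 7): e=[32,30,10] → █
    (8,3)@(17, 7): e=[-16,30,58] → ·
    (5,4)@(11, 9): e=[48,18,6] → █
    (7,4)@(15, 9): e=[0,18,54] → ·  [on edge]
    (4,5)@(9, 11): e=[64,6,2] → █
    (7,5)@(15, 11): e=[-8,6,74] → ·
    (4,6)@(9, 13): e=[56,-6,22] → ·
    (5,6)@(11, 13): e=[32,-6,46] → ·
    (6,6)@(13, 13): e=[8,-6,70] → ·
  covered (8 px):
    · · · · · · · · ·
    · · · · · · · · ·
    · · · · · · · █ ·
    · · · · · · █ █ ·
    · · · · · █ █ · ·
    · · · · █ █ █ · ·
    · · · · · · · · ·
T1:
  2·area = 26  (B↔C swapped to make it positive)
  edge (12, 8)→(15, 1): d=(3,-7) top-left  bias=+0
  edge (15, 1)→(14, 12): d=(-1,11) right/bottom  bias=-1
  edge (14, 12)→(12, 8): d=(-2,-4) top-left  bias=+0
    (7,0)@(15, 1): e=[0,0,26] → ·  [on edge]
    (6,3)@(13, 7): e=[4,16,6] → █
    (7,3)@(15, 7): e=[18,-6,14] → ·
    (6,4)@(13, 9): e=[10,14,2] → █
    (7,4)@(15, 9): e=[24,-8,10] → ·
    (6,5)@(13, 11): e=[16,12,-2] → ·
  covered (2 px):
    · · · · · · · · ·
    · · · · · · · · ·
    · · · · · · · · ·
    · · · · · · █ · ·
    · · · · · · █ · ·
    · · · · · · · · ·
    · · · · · · · · ·
T2:
  2·area = 24  (B↔C swapped to make it positive)
  edge (6, 12)→(0, 4): d=(-6,-8) top-left  bias=+0
  edge (0, 4)→(6, 8): d=(6,4) right/bottom  bias=-1
  edge (6, 8)→(6, 12): d=(0,4) right/bottom  bias=-1
    (0,2)@(1, 5): e=[2,2,20] → █
    (1,2)@(3, 5): e=[18,-6,12] → ·
    (0,3)@(1, 7): e=[-10,14,20] → ·
    (1,3)@(3, 7): e=[6,6,12] → █
    (2,3)@(5, 7): e=[22,-2,4] → ·
    (1,4)@(3, 9): e=[-6,18,12] → ·
    (2,4)@(5, 9): e=[10,10,4] → █
    (3,4)@(7, 9): e=[26,2,-4] → ·
    (2,5)@(5, 11): e=[-2,22,4] → ·
  covered (3 px):
    · · · · · · · · ·
    · · · · · · · · ·
    █ · · · · · · · ·
    · █ · · · · · · ·
    · · █ · · · · · ·
    · · · · · · · · ·
    · · · · · · · · ·
T3:
  2·area = 102
  edge (16, 4)→(10, 12): d=(-6,8) right/bottom  bias=-1
  edge (10, 12)→(1, 7): d=(-9,-5) top-left  bias=+0
  edge (1, 7)→(16, 4): d=(15,-3) top-left  bias=+0
    (5,2)@(11, 5): e=[34,68,0] → █  [on edge]
    (6,2)@(13, 5): e=[18,78,6] → █
    (7,2)@(15, 5): e=[2,88,12] → █
    (8,2)@(17, 5): e=[-14,98,18] → ·
    (0,3)@(1, 7): e=[102,0,0] → █  [on edge]
    (1,3)@(3, 7): e=[86,10,6] → █
    (2,3)@(5, 7): e=[70,20,12] → █
    (3,3)@(7, 7): e=[54,30,18] → █
    (4,3)@(9, 7): e=[38,40,24] → █
    (7,3)@(15, 7): e=[-10,70,42] → ·
    (0,4)@(1, 9): e=[90,-18,30] → ·
    (1,4)@(3, 9): e=[74,-8,36] → ·
  covered (15 px):
    · · · · · · · · ·
    · · · · · · · · ·
    · · · · · █ █ █ ·
    █ █ █ █ █ █ █ · ·
    · · █ █ █ █ · · ·
    · · · · █ · · · ·
    · · · · · · · · ·

Final: [6,26,40]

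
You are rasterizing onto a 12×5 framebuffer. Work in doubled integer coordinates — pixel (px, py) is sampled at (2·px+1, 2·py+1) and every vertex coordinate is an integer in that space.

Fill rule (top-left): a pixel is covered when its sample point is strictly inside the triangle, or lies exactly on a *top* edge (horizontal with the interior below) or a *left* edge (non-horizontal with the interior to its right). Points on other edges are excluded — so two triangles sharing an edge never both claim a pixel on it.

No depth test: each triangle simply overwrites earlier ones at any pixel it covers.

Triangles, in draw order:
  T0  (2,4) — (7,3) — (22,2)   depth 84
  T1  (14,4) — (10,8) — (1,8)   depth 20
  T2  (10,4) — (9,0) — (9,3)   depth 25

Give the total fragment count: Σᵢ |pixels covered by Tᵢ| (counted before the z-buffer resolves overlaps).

T0:
  2·area = 10
  edge (2, 4)→(7, 3): d=(5,-1) top-left  bias=+0
  edge (7, 3)→(22, 2): d=(15,-1) top-left  bias=+0
  edge (22, 2)→(2, 4): d=(-20,2) right/bottom  bias=-1
    (8,0)@(17, 1): e=[0,-20,30] → ·  [on edge]
    (3,1)@(7, 3): e=[0,0,10] → █  [on edge]
    (4,1)@(9, 3): e=[2,2,6] → █
    (5,1)@(11, 3): e=[4,4,2] → █
    (6,1)@(13, 3): e=[6,6,-2] → ·
    (3,2)@(7, 5): e=[10,30,-30] → ·
    (4,2)@(9, 5): e=[12,32,-34] → ·
    (5,2)@(11, 5): e=[14,34,-38] → ·
  covered (3 px):
    · · · · · · · · · · · ·
    · · · █ █ █ · · · · · ·
    · · · · · · · · · · · ·
    · · · · · · · · · · · ·
    · · · · · · · · · · · ·
T1:
  2·area = 36
  edge (14, 4)→(10, 8): d=(-4,4) right/bottom  bias=-1
  edge (10, 8)→(1, 8): d=(-9,0) right/bottom  bias=-1
  edge (1, 8)→(14, 4): d=(13,-4) top-left  bias=+0
    (8,0)@(17, 1): e=[0,63,-27] → ·  [on edge]
    (7,1)@(15, 3): e=[0,45,-9] → ·  [on edge]
    (5,2)@(11, 5): e=[8,27,1] → █
    (6,2)@(13, 5): e=[0,27,9] → ·  [on edge]
    (2,3)@(5, 7): e=[24,9,3] → █
    (3,3)@(7, 7): e=[16,9,11] → █
    (4,3)@(9, 7): e=[8,9,19] → █
    (5,3)@(11, 7): e=[0,9,27] → ·  [on edge]
    (2,4)@(5, 9): e=[16,-9,29] → ·
    (3,4)@(7, 9): e=[8,-9,37] → ·
    (4,4)@(9, 9): e=[0,-9,45] → ·  [on edge]
  covered (4 px):
    · · · · · · · · · · · ·
    · · · · · · · · · · · ·
    · · · · · █ · · · · · ·
    · · █ █ █ · · · · · · ·
    · · · · · · · · · · · ·
T2:
  2·area = 3  (B↔C swapped to make it positive)
  edge (10, 4)→(9, 3): d=(-1,-1) top-left  bias=+0
  edge (9, 3)→(9, 0): d=(0,-3) top-left  bias=+0
  edge (9, 0)→(10, 4): d=(1,4) right/bottom  bias=-1
    (3,0)@(7, 1): e=[0,-6,9] → ·  [on edge]
    (4,0)@(9, 1): e=[2,0,1] → █  [on edge]
    (5,0)@(11, 1): e=[4,6,-7] → ·
    (4,1)@(9, 3): e=[0,0,3] → █  [on edge]
    (5,1)@(11, 3): e=[2,6,-5] → ·
    (4,2)@(9, 5): e=[-2,0,5] → ·  [on edge]
    (5,2)@(11, 5): e=[0,6,-3] → ·  [on edge]
    (4,3)@(9, 7): e=[-4,0,7] → ·  [on edge]
    (6,3)@(13, 7): e=[0,12,-9] → ·  [on edge]
    (4,4)@(9, 9): e=[-6,0,9] → ·  [on edge]
    (7,4)@(15, 9): e=[0,18,-15] → ·  [on edge]
  covered (2 px):
    · · · · █ · · · · · · ·
    · · · · █ · · · · · · ·
    · · · · · · · · · · · ·
    · · · · · · · · · · · ·
    · · · · · · · · · · · ·

Result: 9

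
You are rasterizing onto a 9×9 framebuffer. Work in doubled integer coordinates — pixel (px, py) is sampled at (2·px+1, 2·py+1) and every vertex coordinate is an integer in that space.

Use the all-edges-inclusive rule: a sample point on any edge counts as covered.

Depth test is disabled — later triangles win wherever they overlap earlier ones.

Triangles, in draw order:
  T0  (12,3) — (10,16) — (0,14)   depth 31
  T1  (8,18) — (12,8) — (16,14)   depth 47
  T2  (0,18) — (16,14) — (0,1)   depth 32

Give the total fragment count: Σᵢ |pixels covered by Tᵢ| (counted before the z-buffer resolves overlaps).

T0:
  2·area = 134
  edge (12, 3)→(10, 16): d=(-2,13) inclusive
  edge (10, 16)→(0, 14): d=(-10,-2) inclusive
  edge (0, 14)→(12, 3): d=(12,-11) inclusive
    (5,2)@(11, 5): e=[9,112,13] → █
    (6,2)@(13, 5): e=[-17,116,35] → ·
    (4,3)@(9, 7): e=[31,88,15] → █
    (6,3)@(13, 7): e=[-21,96,59] → ·
    (3,4)@(7, 9): e=[53,64,17] → █
    (6,4)@(13, 9): e=[-25,76,83] → ·
    (2,5)@(5, 11): e=[75,40,19] → █
    (5,5)@(11, 11): e=[-3,52,85] → ·
    (1,6)@(3, 13): e=[97,16,21] → █
    (5,6)@(11, 13): e=[-7,32,109] → ·
    (1,7)@(3, 15): e=[93,-4,45] → ·
    (2,7)@(5, 15): e=[67,0,67] → █  [on edge]
    (7,8)@(15, 17): e=[-67,0,201] → ·  [on edge]
  covered (16 px):
    · · · · · · · · ·
    · · · · · · · · ·
    · · · · · █ · · ·
    · · · · █ █ · · ·
    · · · █ █ █ · · ·
    · · █ █ █ · · · ·
    · █ █ █ █ · · · ·
    · · █ █ █ · · · ·
    · · · · · · · · ·
T1:
  2·area = 64
  edge (8, 18)→(12, 8): d=(4,-10) inclusive
  edge (12, 8)→(16, 14): d=(4,6) inclusive
  edge (16, 14)→(8, 18): d=(-8,4) inclusive
    (5,5)@(11, 11): e=[2,18,44] → █
    (6,5)@(13, 11): e=[22,6,36] → █
    (7,5)@(15, 11): e=[42,-6,28] → ·
    (5,6)@(11, 13): e=[10,26,28] → █
    (7,6)@(15, 13): e=[50,2,12] → █
    (8,6)@(17, 13): e=[70,-10,4] → ·
    (5,7)@(11, 15): e=[18,34,12] → █
    (7,7)@(15, 15): e=[58,10,-4] → ·
    (4,8)@(9, 17): e=[6,54,4] → █
    (5,8)@(11, 17): e=[26,42,-4] → ·
    (6,8)@(13, 17): e=[46,30,-12] → ·
  covered (8 px):
    · · · · · · · · ·
    · · · · · · · · ·
    · · · · · · · · ·
    · · · · · · · · ·
    · · · · · · · · ·
    · · · · · █ █ · ·
    · · · · · █ █ █ ·
    · · · · · █ █ · ·
    · · · · █ · · · ·
T2:
  2·area = 272  (B↔C swapped to make it positive)
  edge (0, 18)→(0, 1): d=(0,-17) inclusive
  edge (0, 1)→(16, 14): d=(16,13) inclusive
  edge (16, 14)→(0, 18): d=(-16,4) inclusive
    (0,1)@(1, 3): e=[17,19,236] → █
    (1,1)@(3, 3): e=[51,-7,228] → ·
    (0,2)@(1, 5): e=[17,51,204] → █
    (1,2)@(3, 5): e=[51,25,196] → █
    (2,2)@(5, 5): e=[85,-1,188] → ·
    (0,3)@(1, 7): e=[17,83,172] → █
    (2,3)@(5, 7): e=[85,31,156] → █
    (3,3)@(7, 7): e=[119,5,148] → █
    (4,3)@(9, 7): e=[153,-21,140] → ·
    (0,4)@(1, 9): e=[17,115,140] → █
    (4,4)@(9, 9): e=[153,11,108] → █
    (5,4)@(11, 9): e=[187,-15,100] → ·
  covered (33 px):
    · · · · · · · · ·
    █ · · · · · · · ·
    █ █ · · · · · · ·
    █ █ █ █ · · · · ·
    █ █ █ █ █ · · · ·
    █ █ █ █ █ █ · · ·
    █ █ █ █ █ █ █ · ·
    █ █ █ █ █ █ · · ·
    █ █ · · · · · · ·

Final: 57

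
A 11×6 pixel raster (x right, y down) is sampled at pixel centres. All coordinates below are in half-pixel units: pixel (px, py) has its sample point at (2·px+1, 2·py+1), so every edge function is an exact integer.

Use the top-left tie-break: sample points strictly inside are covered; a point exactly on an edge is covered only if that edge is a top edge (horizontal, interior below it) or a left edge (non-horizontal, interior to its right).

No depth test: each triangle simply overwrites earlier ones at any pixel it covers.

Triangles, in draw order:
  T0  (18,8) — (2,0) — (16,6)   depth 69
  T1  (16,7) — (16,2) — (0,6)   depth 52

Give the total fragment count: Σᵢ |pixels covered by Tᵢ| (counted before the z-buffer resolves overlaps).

T0:
  2·area = 16
  edge (18, 8)→(2, 0): d=(-16,-8) top-left  bias=+0
  edge (2, 0)→(16, 6): d=(14,6) right/bottom  bias=-1
  edge (16, 6)→(18, 8): d=(2,2) right/bottom  bias=-1
    (5,0)@(11, 1): e=[56,-40,0] → ·  [on edge]
    (4,1)@(9, 3): e=[8,0,8] → ·  [on edge]
    (6,1)@(13, 3): e=[40,-24,0] → ·  [on edge]
    (6,2)@(13, 5): e=[8,4,4] → #
    (7,2)@(15, 5): e=[24,-8,0] → ·  [on edge]
    (6,3)@(13, 7): e=[-24,32,8] → ·
    (8,3)@(17, 7): e=[8,8,0] → ·  [on edge]
    (9,4)@(19, 9): e=[-8,24,0] → ·  [on edge]
    (10,5)@(21, 11): e=[-24,40,0] → ·  [on edge]
  covered (1 px):
    · · · · · · · · · · ·
    · · · · · · · · · · ·
    · · · · · · # · · · ·
    · · · · · · · · · · ·
    · · · · · · · · · · ·
    · · · · · · · · · · ·
T1:
  2·area = 80  (B↔C swapped to make it positive)
  edge (16, 7)→(0, 6): d=(-16,-1) top-left  bias=+0
  edge (0, 6)→(16, 2): d=(16,-4) top-left  bias=+0
  edge (16, 2)→(16, 7): d=(0,5) right/bottom  bias=-1
    (6,1)@(13, 3): e=[61,4,15] → #
    (7,1)@(15, 3): e=[63,12,5] → #
    (8,1)@(17, 3): e=[65,20,-5] → ·
    (2,2)@(5, 5): e=[21,4,55] → #
    (3,2)@(7, 5): e=[23,12,45] → #
    (4,2)@(9, 5): e=[25,20,35] → #
    (5,2)@(11, 5): e=[27,28,25] → #
    (8,2)@(17, 5): e=[33,52,-5] → ·
    (2,3)@(5, 7): e=[-11,36,55] → ·
    (3,3)@(7, 7): e=[-9,44,45] → ·
    (4,3)@(9, 7): e=[-7,52,35] → ·
    (5,3)@(11, 7): e=[-5,60,25] → ·
  covered (8 px):
    · · · · · · · · · · ·
    · · · · · · # # · · ·
    · · # # # # # # · · ·
    · · · · · · · · · · ·
    · · · · · · · · · · ·
    · · · · · · · · · · ·

Answer: 9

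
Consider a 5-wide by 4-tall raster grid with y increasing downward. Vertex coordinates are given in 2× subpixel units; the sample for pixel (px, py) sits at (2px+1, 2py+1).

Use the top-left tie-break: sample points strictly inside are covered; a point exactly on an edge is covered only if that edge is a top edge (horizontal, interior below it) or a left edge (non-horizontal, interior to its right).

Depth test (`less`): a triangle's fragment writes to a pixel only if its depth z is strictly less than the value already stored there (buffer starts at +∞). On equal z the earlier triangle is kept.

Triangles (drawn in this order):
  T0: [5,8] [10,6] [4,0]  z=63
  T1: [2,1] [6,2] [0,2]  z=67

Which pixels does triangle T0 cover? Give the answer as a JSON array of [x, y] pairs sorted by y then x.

T0:
  2·area = 42  (B↔C swapped to make it positive)
  edge (5, 8)→(4, 0): d=(-1,-8) top-left  bias=+0
  edge (4, 0)→(10, 6): d=(6,6) right/bottom  bias=-1
  edge (10, 6)→(5, 8): d=(-5,2) right/bottom  bias=-1
    (2,0)@(5, 1): e=[7,0,35] → ·  [on edge]
    (2,1)@(5, 3): e=[5,12,25] → #
    (3,1)@(7, 3): e=[21,0,21] → ·  [on edge]
    (2,2)@(5, 5): e=[3,24,15] → #
    (3,2)@(7, 5): e=[19,12,11] → #
    (4,2)@(9, 5): e=[35,0,7] → ·  [on edge]
    (2,3)@(5, 7): e=[1,36,5] → #
    (4,3)@(9, 7): e=[33,12,-3] → ·
  covered (5 px):
    · · · · ·
    · · # · ·
    · · # # ·
    · · # # ·
T1:
  2·area = 6
  edge (2, 1)→(6, 2): d=(4,1) right/bottom  bias=-1
  edge (6, 2)→(0, 2): d=(-6,0) right/bottom  bias=-1
  edge (0, 2)→(2, 1): d=(2,-1) top-left  bias=+0
  covered (0 px):
    · · · · ·
    · · · · ·
    · · · · ·
    · · · · ·

Answer: [[2,1],[2,2],[3,2],[2,3],[3,3]]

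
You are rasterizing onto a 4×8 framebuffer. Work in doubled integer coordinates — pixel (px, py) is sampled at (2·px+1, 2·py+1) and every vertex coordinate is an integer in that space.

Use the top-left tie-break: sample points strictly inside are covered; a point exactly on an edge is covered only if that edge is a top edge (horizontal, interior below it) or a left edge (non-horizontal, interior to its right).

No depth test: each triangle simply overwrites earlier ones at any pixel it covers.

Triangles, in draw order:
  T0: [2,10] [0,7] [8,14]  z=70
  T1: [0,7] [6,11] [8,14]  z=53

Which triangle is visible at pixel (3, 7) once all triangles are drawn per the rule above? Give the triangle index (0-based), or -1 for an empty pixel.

T0:
  2·area = 10
  edge (2, 10)→(0, 7): d=(-2,-3) top-left  bias=+0
  edge (0, 7)→(8, 14): d=(8,7) right/bottom  bias=-1
  edge (8, 14)→(2, 10): d=(-6,-4) top-left  bias=+0
  covered (0 px):
    · · · ·
    · · · ·
    · · · ·
    · · · ·
    · · · ·
    · · · ·
    · · · ·
    · · · ·
T1:
  2·area = 10
  edge (0, 7)→(6, 11): d=(6,4) right/bottom  bias=-1
  edge (6, 11)→(8, 14): d=(2,3) right/bottom  bias=-1
  edge (8, 14)→(0, 7): d=(-8,-7) top-left  bias=+0
    (1,4)@(3, 9): e=[0,5,5] → ·  [on edge]
    (2,5)@(5, 11): e=[4,3,3] → █
    (3,5)@(7, 11): e=[-4,-3,17] → ·
    (2,6)@(5, 13): e=[16,7,-13] → ·
    (3,6)@(7, 13): e=[8,1,1] → █
    (3,7)@(7, 15): e=[20,5,-15] → ·
  covered (2 px):
    · · · ·
    · · · ·
    · · · ·
    · · · ·
    · · · ·
    · · █ ·
    · · · █
    · · · ·

Z-buffer (winner per pixel, '.' = empty):
  . . . .
  . . . .
  . . . .
  . . . .
  . . . .
  . . 1 .
  . . . 1
  . . . .

Final: -1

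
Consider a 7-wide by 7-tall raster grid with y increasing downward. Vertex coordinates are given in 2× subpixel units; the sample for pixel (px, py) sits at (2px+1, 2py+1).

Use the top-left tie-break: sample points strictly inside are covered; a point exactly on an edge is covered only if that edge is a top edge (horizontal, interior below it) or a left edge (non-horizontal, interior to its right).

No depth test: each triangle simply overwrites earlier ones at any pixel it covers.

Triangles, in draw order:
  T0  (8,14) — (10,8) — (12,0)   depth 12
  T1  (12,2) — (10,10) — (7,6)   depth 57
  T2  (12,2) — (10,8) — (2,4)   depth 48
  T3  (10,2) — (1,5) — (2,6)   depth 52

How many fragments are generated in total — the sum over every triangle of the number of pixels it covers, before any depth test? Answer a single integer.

T0:
  2·area = 4  (B↔C swapped to make it positive)
  edge (8, 14)→(12, 0): d=(4,-14) top-left  bias=+0
  edge (12, 0)→(10, 8): d=(-2,8) right/bottom  bias=-1
  edge (10, 8)→(8, 14): d=(-2,6) right/bottom  bias=-1
    (5,2)@(11, 5): e=[6,-2,0] → .  [on edge]
    (4,5)@(9, 11): e=[2,2,0] → .  [on edge]
  covered (0 px):
    . . . . . . .
    . . . . . . .
    . . . . . . .
    . . . . . . .
    . . . . . . .
    . . . . . . .
    . . . . . . .
T1:
  2·area = 32
  edge (12, 2)→(10, 10): d=(-2,8) right/bottom  bias=-1
  edge (10, 10)→(7, 6): d=(-3,-4) top-left  bias=+0
  edge (7, 6)→(12, 2): d=(5,-4) top-left  bias=+0
    (5,1)@(11, 3): e=[6,25,1] → X
    (6,1)@(13, 3): e=[-10,33,9] → .
    (4,2)@(9, 5): e=[18,11,3] → X
    (6,2)@(13, 5): e=[-14,27,19] → .
    (4,3)@(9, 7): e=[14,5,13] → X
    (5,3)@(11, 7): e=[-2,13,21] → .
    (4,4)@(9, 9): e=[10,-1,23] → .
  covered (4 px):
    . . . . . . .
    . . . . . X .
    . . . . X X .
    . . . . X . .
    . . . . . . .
    . . . . . . .
    . . . . . . .
T2:
  2·area = 56
  edge (12, 2)→(10, 8): d=(-2,6) right/bottom  bias=-1
  edge (10, 8)→(2, 4): d=(-8,-4) top-left  bias=+0
  edge (2, 4)→(12, 2): d=(10,-2) top-left  bias=+0
    (3,1)@(7, 3): e=[28,28,0] → X  [on edge]
    (4,1)@(9, 3): e=[16,36,4] → X
    (5,1)@(11, 3): e=[4,44,8] → X
    (6,1)@(13, 3): e=[-8,52,12] → .
    (2,2)@(5, 5): e=[36,4,16] → X
    (5,2)@(11, 5): e=[0,28,28] → .  [on edge]
    (2,3)@(5, 7): e=[32,-12,36] → .
    (3,3)@(7, 7): e=[20,-4,40] → .
    (4,3)@(9, 7): e=[8,4,44] → X
    (5,3)@(11, 7): e=[-4,12,48] → .
    (4,4)@(9, 9): e=[4,-12,64] → .
    (4,5)@(9, 11): e=[0,-28,84] → .  [on edge]
  covered (7 px):
    . . . . . . .
    . . . X X X .
    . . X X X . .
    . . . . X . .
    . . . . . . .
    . . . . . . .
    . . . . . . .
T3:
  2·area = 12  (B↔C swapped to make it positive)
  edge (10, 2)→(2, 6): d=(-8,4) right/bottom  bias=-1
  edge (2, 6)→(1, 5): d=(-1,-1) top-left  bias=+0
  edge (1, 5)→(10, 2): d=(9,-3) top-left  bias=+0
    (6,0)@(13, 1): e=[-4,16,0] → .  [on edge]
    (3,1)@(7, 3): e=[4,8,0] → X  [on edge]
    (4,1)@(9, 3): e=[-4,10,6] → .
    (0,2)@(1, 5): e=[12,0,0] → X  [on edge]
    (1,2)@(3, 5): e=[4,2,6] → X
    (2,2)@(5, 5): e=[-4,4,12] → .
    (3,2)@(7, 5): e=[-12,6,18] → .
    (0,3)@(1, 7): e=[-4,-2,18] → .
    (1,3)@(3, 7): e=[-12,0,24] → .  [on edge]
    (2,4)@(5, 9): e=[-36,0,48] → .  [on edge]
    (3,5)@(7, 11): e=[-60,0,72] → .  [on edge]
    (4,6)@(9, 13): e=[-84,0,96] → .  [on edge]
  covered (3 px):
    . . . . . . .
    . . . X . . .
    X X . . . . .
    . . . . . . .
    . . . . . . .
    . . . . . . .
    . . . . . . .

Final: 14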